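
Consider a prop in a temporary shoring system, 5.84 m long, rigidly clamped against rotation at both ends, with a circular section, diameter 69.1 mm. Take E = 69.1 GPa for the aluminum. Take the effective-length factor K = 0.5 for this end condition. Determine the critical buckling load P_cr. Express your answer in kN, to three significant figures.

P_cr ≈ 89.5 kN

I = πd⁴/64 = π×69.1⁴/64 = 1.119×10^6 mm⁴
I = 1.119×10^6 mm⁴ = 1.119×10^-6 m⁴
Effective length L_e = K·L = 0.5 × 5.84 = 2.920 m
P_cr = π²EI / L_e² = π² × 69.1×10⁹ × 1.119×10^-6 / 2.920² = 8.951×10^4 N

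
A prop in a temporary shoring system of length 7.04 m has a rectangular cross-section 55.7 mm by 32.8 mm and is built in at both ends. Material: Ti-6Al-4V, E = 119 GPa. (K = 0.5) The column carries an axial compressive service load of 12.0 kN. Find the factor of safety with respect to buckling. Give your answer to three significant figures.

Buckling occurs about the weak axis: I_min = h·b³/12 with b = 32.8 mm (the shorter side).
I_min = 55.7×32.8³/12 = 1.638×10^5 mm⁴
I = 1.638×10^5 mm⁴ = 1.638×10^-7 m⁴
Effective length L_e = K·L = 0.5 × 7.04 = 3.520 m
P_cr = π²EI / L_e² = π² × 119×10⁹ × 1.638×10^-7 / 3.520² = 1.553×10^4 N
Factor of safety n = P_cr / P = 15.526 / 12.0 = 1.29

n ≈ 1.29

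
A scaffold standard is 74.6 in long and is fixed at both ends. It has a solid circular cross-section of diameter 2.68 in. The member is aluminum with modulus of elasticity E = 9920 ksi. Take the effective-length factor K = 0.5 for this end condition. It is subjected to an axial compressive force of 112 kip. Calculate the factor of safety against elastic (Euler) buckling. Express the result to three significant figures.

n ≈ 1.59

I = πd⁴/64 = π×2.68⁴/64 = 2.532 in⁴
Effective length L_e = K·L = 0.5 × 74.6 = 37.30 in
P_cr = π²EI / L_e² = π² × 9920×10³ × 2.532 / 37.30² = 1.782×10^5 lb
Factor of safety n = P_cr / P = 178.20 / 112 = 1.59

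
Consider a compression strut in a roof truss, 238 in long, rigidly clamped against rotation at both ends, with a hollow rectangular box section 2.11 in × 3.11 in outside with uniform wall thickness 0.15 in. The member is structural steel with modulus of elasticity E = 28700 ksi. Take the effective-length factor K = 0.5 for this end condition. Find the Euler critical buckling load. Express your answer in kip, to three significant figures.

Inner dimensions: h_i = 3.11 − 2×0.15 = 2.810 in, b_i = 2.11 − 2×0.15 = 1.810 in
Weak-axis I_min = (h_o·b_o³ − h_i·b_i³)/12 with b_o = 2.11, b_i = 1.810 in (shorter outer/inner sides).
I_min = (3.11×2.11³ − 2.810×1.810³)/12 = 1.046 in⁴
Effective length L_e = K·L = 0.5 × 238 = 119.0 in
P_cr = π²EI / L_e² = π² × 28700×10³ × 1.046 / 119.0² = 2.092×10^4 lb

P_cr ≈ 20.9 kip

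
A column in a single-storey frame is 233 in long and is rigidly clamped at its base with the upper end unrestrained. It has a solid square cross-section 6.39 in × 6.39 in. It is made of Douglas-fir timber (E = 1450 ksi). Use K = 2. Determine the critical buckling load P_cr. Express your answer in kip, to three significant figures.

P_cr ≈ 9.16 kip

I = a⁴/12 = 6.39⁴/12 = 138.9 in⁴
Effective length L_e = K·L = 2 × 233 = 466.0 in
P_cr = π²EI / L_e² = π² × 1450×10³ × 138.9 / 466.0² = 9.156×10^3 lb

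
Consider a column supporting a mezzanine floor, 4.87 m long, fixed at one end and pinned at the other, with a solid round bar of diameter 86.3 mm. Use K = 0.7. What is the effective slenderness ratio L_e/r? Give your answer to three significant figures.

For a solid circle r = d/4 = 86.3/4 = 21.58 mm
L_e = K·L = 0.7 × 4.87 m = 3.409 m = 3409.0 mm
λ = L_e / r_min = 3409.0 / 21.57 = 158

λ ≈ 158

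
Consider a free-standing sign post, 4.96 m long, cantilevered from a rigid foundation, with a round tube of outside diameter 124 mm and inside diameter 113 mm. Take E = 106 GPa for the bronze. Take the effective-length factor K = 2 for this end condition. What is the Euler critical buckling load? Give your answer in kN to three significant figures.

P_cr ≈ 38.3 kN

d_o = 124 mm, d_i = 113 mm
I = π(d_o⁴ − d_i⁴)/64 = π(124⁴ − 113.0⁴)/64 = 3.602×10^6 mm⁴
I = 3.602×10^6 mm⁴ = 3.602×10^-6 m⁴
Effective length L_e = K·L = 2 × 4.96 = 9.920 m
P_cr = π²EI / L_e² = π² × 106×10⁹ × 3.602×10^-6 / 9.920² = 3.829×10^4 N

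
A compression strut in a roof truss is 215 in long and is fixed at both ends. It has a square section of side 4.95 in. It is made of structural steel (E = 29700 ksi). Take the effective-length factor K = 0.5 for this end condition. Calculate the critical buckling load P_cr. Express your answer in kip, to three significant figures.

P_cr ≈ 1270 kip

I = a⁴/12 = 4.95⁴/12 = 50.03 in⁴
Effective length L_e = K·L = 0.5 × 215 = 107.5 in
P_cr = π²EI / L_e² = π² × 29700×10³ × 50.03 / 107.5² = 1.269×10^6 lb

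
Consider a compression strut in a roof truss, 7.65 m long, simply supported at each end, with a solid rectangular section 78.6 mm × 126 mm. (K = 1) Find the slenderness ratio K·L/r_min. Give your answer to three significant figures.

Buckling occurs about the weak axis: I_min = h·b³/12 with b = 78.6 mm (the shorter side).
I_min = 126×78.6³/12 = 5.099×10^6 mm⁴
A = 9.904×10^3 mm²;  r_min = √(I/A) = √(5.099×10^6/9.904×10^3) = 22.69 mm
L_e = K·L = 1 × 7.65 m = 7.650 m = 7650.0 mm
λ = L_e / r_min = 7650.0 / 22.69 = 337

λ ≈ 337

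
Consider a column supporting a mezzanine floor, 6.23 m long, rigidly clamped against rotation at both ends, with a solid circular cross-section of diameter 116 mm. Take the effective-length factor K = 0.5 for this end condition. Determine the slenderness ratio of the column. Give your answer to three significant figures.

λ ≈ 107

For a solid circle r = d/4 = 116/4 = 29.00 mm
L_e = K·L = 0.5 × 6.23 m = 3.115 m = 3115.0 mm
λ = L_e / r_min = 3115.0 / 29.00 = 107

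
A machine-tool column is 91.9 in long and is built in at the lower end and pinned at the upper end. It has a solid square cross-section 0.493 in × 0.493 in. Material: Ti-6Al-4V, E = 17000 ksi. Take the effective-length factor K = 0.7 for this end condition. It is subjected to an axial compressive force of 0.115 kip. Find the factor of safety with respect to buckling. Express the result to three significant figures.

n ≈ 1.74

I = a⁴/12 = 0.493⁴/12 = 4.923×10^-3 in⁴
Effective length L_e = K·L = 0.7 × 91.9 = 64.33 in
P_cr = π²EI / L_e² = π² × 17000×10³ × 4.923×10^-3 / 64.33² = 199.6 lb
Factor of safety n = P_cr / P = 0.19959 / 0.115 = 1.74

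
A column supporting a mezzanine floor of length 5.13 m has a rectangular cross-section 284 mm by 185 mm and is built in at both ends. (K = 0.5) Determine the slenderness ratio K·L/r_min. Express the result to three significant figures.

For a rectangle r_min = b/√12 = 185/√12 = 53.40 mm
L_e = K·L = 0.5 × 5.13 m = 2.565 m = 2565.0 mm
λ = L_e / r_min = 2565.0 / 53.40 = 48.0

λ ≈ 48.0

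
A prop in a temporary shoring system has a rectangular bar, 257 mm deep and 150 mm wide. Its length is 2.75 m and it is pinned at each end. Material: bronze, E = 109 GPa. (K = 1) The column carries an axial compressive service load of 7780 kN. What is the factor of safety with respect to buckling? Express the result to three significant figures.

n ≈ 1.32

Buckling occurs about the weak axis: I_min = h·b³/12 with b = 150 mm (the shorter side).
I_min = 257×150³/12 = 7.228×10^7 mm⁴
I = 7.228×10^7 mm⁴ = 7.228×10^-5 m⁴
Effective length L_e = K·L = 1 × 2.75 = 2.750 m
P_cr = π²EI / L_e² = π² × 109×10⁹ × 7.228×10^-5 / 2.750² = 1.028×10^7 N
Factor of safety n = P_cr / P = 10282 / 7780 = 1.32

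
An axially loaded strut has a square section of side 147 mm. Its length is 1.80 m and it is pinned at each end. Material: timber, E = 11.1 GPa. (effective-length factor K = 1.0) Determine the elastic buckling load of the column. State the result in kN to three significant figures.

I = a⁴/12 = 147⁴/12 = 3.891×10^7 mm⁴
I = 3.891×10^7 mm⁴ = 3.891×10^-5 m⁴
Effective length L_e = K·L = 1 × 1.80 = 1.800 m
P_cr = π²EI / L_e² = π² × 11.1×10⁹ × 3.891×10^-5 / 1.800² = 1.316×10^6 N

P_cr ≈ 1320 kN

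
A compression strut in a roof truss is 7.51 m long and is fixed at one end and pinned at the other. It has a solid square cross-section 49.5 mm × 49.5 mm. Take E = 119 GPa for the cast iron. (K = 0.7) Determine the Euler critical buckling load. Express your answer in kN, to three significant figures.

P_cr ≈ 21.3 kN

I = a⁴/12 = 49.5⁴/12 = 5.003×10^5 mm⁴
I = 5.003×10^5 mm⁴ = 5.003×10^-7 m⁴
Effective length L_e = K·L = 0.7 × 7.51 = 5.257 m
P_cr = π²EI / L_e² = π² × 119×10⁹ × 5.003×10^-7 / 5.257² = 2.126×10^4 N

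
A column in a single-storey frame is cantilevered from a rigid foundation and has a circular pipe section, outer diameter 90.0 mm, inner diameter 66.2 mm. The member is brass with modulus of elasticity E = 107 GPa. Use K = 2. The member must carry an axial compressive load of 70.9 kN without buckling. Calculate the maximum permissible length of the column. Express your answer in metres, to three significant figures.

d_o = 90.0 mm, d_i = 66.2 mm
I = π(d_o⁴ − d_i⁴)/64 = π(90.0⁴ − 66.20⁴)/64 = 2.278×10^6 mm⁴
I = 2.278×10^-6 m⁴
At the buckling limit P_cr = P = 7.090×10^4 N
From P_cr = π²EI/(K·L)²:  L = (1/K)·√(π²EI/P_cr) = (1/2)·√(π²×1.07×10^11×2.278×10^-6/7.090×10^4)
L = 2.91 m

L_max ≈ 2.91 m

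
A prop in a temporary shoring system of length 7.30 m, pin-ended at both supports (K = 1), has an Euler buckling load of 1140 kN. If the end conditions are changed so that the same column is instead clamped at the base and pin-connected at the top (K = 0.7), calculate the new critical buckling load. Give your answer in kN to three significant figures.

P_cr ≈ 2330 kN

P_cr ∝ 1/K², so P_cr,new = P_cr,old × (K_old/K_new)² = 1140 × (1/0.7)²
= 1140 × 2.041 = 2330 kN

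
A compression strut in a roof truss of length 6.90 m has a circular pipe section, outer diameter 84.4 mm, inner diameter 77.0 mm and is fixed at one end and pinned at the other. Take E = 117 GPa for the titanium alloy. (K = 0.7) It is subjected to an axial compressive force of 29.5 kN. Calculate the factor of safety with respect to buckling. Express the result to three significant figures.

d_o = 84.4 mm, d_i = 77.0 mm
I = π(d_o⁴ − d_i⁴)/64 = π(84.4⁴ − 77.00⁴)/64 = 7.652×10^5 mm⁴
I = 7.652×10^5 mm⁴ = 7.652×10^-7 m⁴
Effective length L_e = K·L = 0.7 × 6.90 = 4.830 m
P_cr = π²EI / L_e² = π² × 117×10⁹ × 7.652×10^-7 / 4.830² = 3.788×10^4 N
Factor of safety n = P_cr / P = 37.878 / 29.5 = 1.28

n ≈ 1.28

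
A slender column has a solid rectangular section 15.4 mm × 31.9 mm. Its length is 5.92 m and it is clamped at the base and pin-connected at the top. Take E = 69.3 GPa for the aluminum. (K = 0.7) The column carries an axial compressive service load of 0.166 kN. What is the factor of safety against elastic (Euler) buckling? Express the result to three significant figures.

n ≈ 2.33

Buckling occurs about the weak axis: I_min = h·b³/12 with b = 15.4 mm (the shorter side).
I_min = 31.9×15.4³/12 = 9.709×10^3 mm⁴
I = 9.709×10^3 mm⁴ = 9.709×10^-9 m⁴
Effective length L_e = K·L = 0.7 × 5.92 = 4.144 m
P_cr = π²EI / L_e² = π² × 69.3×10⁹ × 9.709×10^-9 / 4.144² = 386.7 N
Factor of safety n = P_cr / P = 0.38669 / 0.166 = 2.33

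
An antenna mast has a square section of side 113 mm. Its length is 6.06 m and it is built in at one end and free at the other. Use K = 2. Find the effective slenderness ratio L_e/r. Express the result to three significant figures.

For a square r = a/√12 = 113/√12 = 32.62 mm
L_e = K·L = 2 × 6.06 m = 12.12 m = 12120 mm
λ = L_e / r_min = 12120 / 32.62 = 372

λ ≈ 372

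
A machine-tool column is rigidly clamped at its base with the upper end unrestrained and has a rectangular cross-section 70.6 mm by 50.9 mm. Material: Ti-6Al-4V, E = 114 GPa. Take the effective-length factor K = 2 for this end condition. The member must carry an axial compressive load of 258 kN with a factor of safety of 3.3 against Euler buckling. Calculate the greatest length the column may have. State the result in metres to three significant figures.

L_max ≈ 0.506 m

Buckling occurs about the weak axis: I_min = h·b³/12 with b = 50.9 mm (the shorter side).
I_min = 70.6×50.9³/12 = 7.758×10^5 mm⁴
I = 7.758×10^-7 m⁴
Required critical load P_cr = n·P = 3.3 × 258 = 851.4 kN = 8.514×10^5 N
From P_cr = π²EI/(K·L)²:  L = (1/K)·√(π²EI/P_cr) = (1/2)·√(π²×1.14×10^11×7.758×10^-7/8.514×10^5)
L = 0.506 m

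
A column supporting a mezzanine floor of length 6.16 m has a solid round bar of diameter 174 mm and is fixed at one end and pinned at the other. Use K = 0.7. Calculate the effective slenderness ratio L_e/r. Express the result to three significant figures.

I = πd⁴/64 = π×174⁴/64 = 4.500×10^7 mm⁴
A = 2.378×10^4 mm²;  r_min = √(I/A) = √(4.500×10^7/2.378×10^4) = 43.50 mm
L_e = K·L = 0.7 × 6.16 m = 4.312 m = 4312.0 mm
λ = L_e / r_min = 4312.0 / 43.50 = 99.1

λ ≈ 99.1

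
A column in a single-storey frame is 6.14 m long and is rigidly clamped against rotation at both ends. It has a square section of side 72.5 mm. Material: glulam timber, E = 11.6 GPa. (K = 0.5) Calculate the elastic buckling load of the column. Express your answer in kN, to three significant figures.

I = a⁴/12 = 72.5⁴/12 = 2.302×10^6 mm⁴
I = 2.302×10^6 mm⁴ = 2.302×10^-6 m⁴
Effective length L_e = K·L = 0.5 × 6.14 = 3.070 m
P_cr = π²EI / L_e² = π² × 11.6×10⁹ × 2.302×10^-6 / 3.070² = 2.797×10^4 N

P_cr ≈ 28.0 kN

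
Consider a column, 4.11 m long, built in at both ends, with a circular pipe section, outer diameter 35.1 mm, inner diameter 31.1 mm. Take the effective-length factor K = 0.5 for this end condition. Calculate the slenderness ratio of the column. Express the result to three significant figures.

d_o = 35.1 mm, d_i = 31.1 mm
I = π(d_o⁴ − d_i⁴)/64 = π(35.1⁴ − 31.10⁴)/64 = 2.859×10^4 mm⁴
A = 208.0 mm²;  r_min = √(I/A) = √(2.859×10^4/208.0) = 11.72 mm
L_e = K·L = 0.5 × 4.11 m = 2.055 m = 2055.0 mm
λ = L_e / r_min = 2055.0 / 11.72 = 175

λ ≈ 175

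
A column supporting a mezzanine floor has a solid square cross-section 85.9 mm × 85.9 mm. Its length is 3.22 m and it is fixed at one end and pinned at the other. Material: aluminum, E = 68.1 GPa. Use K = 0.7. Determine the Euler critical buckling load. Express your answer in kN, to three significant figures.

P_cr ≈ 600 kN

I = a⁴/12 = 85.9⁴/12 = 4.537×10^6 mm⁴
I = 4.537×10^6 mm⁴ = 4.537×10^-6 m⁴
Effective length L_e = K·L = 0.7 × 3.22 = 2.254 m
P_cr = π²EI / L_e² = π² × 68.1×10⁹ × 4.537×10^-6 / 2.254² = 6.002×10^5 N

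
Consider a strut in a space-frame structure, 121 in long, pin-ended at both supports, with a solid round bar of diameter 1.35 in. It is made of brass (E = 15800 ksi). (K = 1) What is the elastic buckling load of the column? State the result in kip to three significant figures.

I = πd⁴/64 = π×1.35⁴/64 = 0.1630 in⁴
Effective length L_e = K·L = 1 × 121 = 121.0 in
P_cr = π²EI / L_e² = π² × 15800×10³ × 0.1630 / 121.0² = 1.737×10^3 lb

P_cr ≈ 1.74 kip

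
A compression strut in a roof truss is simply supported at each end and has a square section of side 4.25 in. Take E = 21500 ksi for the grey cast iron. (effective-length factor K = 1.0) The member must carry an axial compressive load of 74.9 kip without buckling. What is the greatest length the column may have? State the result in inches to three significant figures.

L_max ≈ 278 in

I = a⁴/12 = 4.25⁴/12 = 27.19 in⁴
At the buckling limit P_cr = P = 7.490×10^4 lb
From P_cr = π²EI/(K·L)²:  L = (1/K)·√(π²EI/P_cr) = (1/1)·√(π²×2.15×10^7×27.19/7.490×10^4)
L = 278 in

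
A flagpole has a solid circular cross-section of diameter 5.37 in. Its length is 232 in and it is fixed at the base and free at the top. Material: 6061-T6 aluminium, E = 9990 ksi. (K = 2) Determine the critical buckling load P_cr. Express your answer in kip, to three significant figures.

P_cr ≈ 18.7 kip

I = πd⁴/64 = π×5.37⁴/64 = 40.82 in⁴
Effective length L_e = K·L = 2 × 232 = 464.0 in
P_cr = π²EI / L_e² = π² × 9990×10³ × 40.82 / 464.0² = 1.869×10^4 lb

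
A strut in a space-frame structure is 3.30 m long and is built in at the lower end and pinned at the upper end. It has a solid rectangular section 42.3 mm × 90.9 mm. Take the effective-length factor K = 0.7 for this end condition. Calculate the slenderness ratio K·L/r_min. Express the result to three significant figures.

For a rectangle r_min = b/√12 = 42.3/√12 = 12.21 mm
L_e = K·L = 0.7 × 3.30 m = 2.310 m = 2310.0 mm
λ = L_e / r_min = 2310.0 / 12.21 = 189

λ ≈ 189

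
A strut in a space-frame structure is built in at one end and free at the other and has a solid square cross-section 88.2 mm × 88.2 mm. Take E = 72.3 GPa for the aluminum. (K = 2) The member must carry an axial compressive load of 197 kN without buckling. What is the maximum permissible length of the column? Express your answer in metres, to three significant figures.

I = a⁴/12 = 88.2⁴/12 = 5.043×10^6 mm⁴
I = 5.043×10^-6 m⁴
At the buckling limit P_cr = P = 1.970×10^5 N
From P_cr = π²EI/(K·L)²:  L = (1/K)·√(π²EI/P_cr) = (1/2)·√(π²×7.23×10^10×5.043×10^-6/1.970×10^5)
L = 2.14 m

L_max ≈ 2.14 m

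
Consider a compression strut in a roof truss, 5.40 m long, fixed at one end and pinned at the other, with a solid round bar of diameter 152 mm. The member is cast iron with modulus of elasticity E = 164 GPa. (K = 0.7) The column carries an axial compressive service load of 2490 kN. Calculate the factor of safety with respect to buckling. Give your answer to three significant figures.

I = πd⁴/64 = π×152⁴/64 = 2.620×10^7 mm⁴
I = 2.620×10^7 mm⁴ = 2.620×10^-5 m⁴
Effective length L_e = K·L = 0.7 × 5.40 = 3.780 m
P_cr = π²EI / L_e² = π² × 164×10⁹ × 2.620×10^-5 / 3.780² = 2.968×10^6 N
Factor of safety n = P_cr / P = 2968.3 / 2490 = 1.19

n ≈ 1.19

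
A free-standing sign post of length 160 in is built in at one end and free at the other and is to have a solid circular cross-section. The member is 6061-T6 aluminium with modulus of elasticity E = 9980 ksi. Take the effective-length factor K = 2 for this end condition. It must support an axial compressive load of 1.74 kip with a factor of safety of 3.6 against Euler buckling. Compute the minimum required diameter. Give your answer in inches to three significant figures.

d ≈ 3.39 in

Required P_cr = n·P = 3.6 × 1.74 = 6.264 kip
L_e = K·L = 2 × 160 = 320.0 in
Required I = P_cr·L_e²/(π²E) = 6.264×10^3 × 320.0² / (π² × 9.98×10^6) = 6.512 in⁴
Solid circle: I = πd⁴/64  ⇒  d = (64I/π)^(1/4) = (64×6.512/π)^(1/4) = 3.39 in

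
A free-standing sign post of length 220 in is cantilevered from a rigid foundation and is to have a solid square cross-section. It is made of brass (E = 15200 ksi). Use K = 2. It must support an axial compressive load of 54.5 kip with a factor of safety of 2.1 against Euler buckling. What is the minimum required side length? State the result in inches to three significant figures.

Required P_cr = n·P = 2.1 × 54.5 = 114.4 kip
L_e = K·L = 2 × 220 = 440.0 in
Required I = P_cr·L_e²/(π²E) = 1.145×10^5 × 440.0² / (π² × 1.52×10^7) = 147.7 in⁴
Solid square: I = a⁴/12  ⇒  a = (12I)^(1/4) = (12×147.7)^(1/4) = 6.49 in

a ≈ 6.49 in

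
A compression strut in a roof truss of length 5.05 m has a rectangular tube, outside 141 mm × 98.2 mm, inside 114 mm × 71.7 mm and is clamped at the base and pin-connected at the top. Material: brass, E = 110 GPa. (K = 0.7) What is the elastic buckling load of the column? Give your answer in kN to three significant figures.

P_cr ≈ 662 kN

Weak-axis I_min = (h_o·b_o³ − h_i·b_i³)/12 with b_o = 98.2, b_i = 71.70 mm (shorter outer/inner sides).
I_min = (141×98.2³ − 114.0×71.70³)/12 = 7.625×10^6 mm⁴
I = 7.625×10^6 mm⁴ = 7.625×10^-6 m⁴
Effective length L_e = K·L = 0.7 × 5.05 = 3.535 m
P_cr = π²EI / L_e² = π² × 110×10⁹ × 7.625×10^-6 / 3.535² = 6.625×10^5 N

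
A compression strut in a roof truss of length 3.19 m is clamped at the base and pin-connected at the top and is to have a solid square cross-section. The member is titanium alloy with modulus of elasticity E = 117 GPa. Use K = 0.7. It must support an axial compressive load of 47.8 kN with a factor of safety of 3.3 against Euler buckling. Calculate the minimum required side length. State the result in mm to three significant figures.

Required P_cr = n·P = 3.3 × 47.8 = 157.7 kN
L_e = K·L = 0.7 × 3.19 = 2.233 m
Required I = P_cr·L_e²/(π²E) = 1.577×10^5 × 2.233² / (π² × 1.17×10^11) = 6.811×10^-7 m⁴
I_req = 6.811×10^5 mm⁴
Solid square: I = a⁴/12  ⇒  a = (12I)^(1/4) = (12×6.811×10^5)^(1/4) = 53.5 mm

a ≈ 53.5 mm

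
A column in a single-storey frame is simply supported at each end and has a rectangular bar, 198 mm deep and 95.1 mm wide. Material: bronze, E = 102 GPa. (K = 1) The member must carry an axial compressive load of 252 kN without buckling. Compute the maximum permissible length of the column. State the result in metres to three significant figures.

L_max ≈ 7.53 m

Buckling occurs about the weak axis: I_min = h·b³/12 with b = 95.1 mm (the shorter side).
I_min = 198×95.1³/12 = 1.419×10^7 mm⁴
I = 1.419×10^-5 m⁴
At the buckling limit P_cr = P = 2.520×10^5 N
From P_cr = π²EI/(K·L)²:  L = (1/K)·√(π²EI/P_cr) = (1/1)·√(π²×1.02×10^11×1.419×10^-5/2.520×10^5)
L = 7.53 m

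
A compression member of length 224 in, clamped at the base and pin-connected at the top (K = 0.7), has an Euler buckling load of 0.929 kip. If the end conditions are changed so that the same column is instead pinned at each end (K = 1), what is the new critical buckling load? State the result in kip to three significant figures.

P_cr ∝ 1/K², so P_cr,new = P_cr,old × (K_old/K_new)² = 0.929 × (0.7/1)²
= 0.929 × 0.4900 = 0.455 kip

P_cr ≈ 0.455 kip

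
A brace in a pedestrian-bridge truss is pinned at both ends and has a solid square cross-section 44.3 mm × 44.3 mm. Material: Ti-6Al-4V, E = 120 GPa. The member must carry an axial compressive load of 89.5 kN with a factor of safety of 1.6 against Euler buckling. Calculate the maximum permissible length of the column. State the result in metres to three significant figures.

I = a⁴/12 = 44.3⁴/12 = 3.209×10^5 mm⁴
I = 3.209×10^-7 m⁴
Required critical load P_cr = n·P = 1.6 × 89.5 = 143.2 kN = 1.432×10^5 N
From P_cr = π²EI/(K·L)²:  L = (1/K)·√(π²EI/P_cr) = (1/1)·√(π²×1.20×10^11×3.209×10^-7/1.432×10^5)
L = 1.63 m

L_max ≈ 1.63 m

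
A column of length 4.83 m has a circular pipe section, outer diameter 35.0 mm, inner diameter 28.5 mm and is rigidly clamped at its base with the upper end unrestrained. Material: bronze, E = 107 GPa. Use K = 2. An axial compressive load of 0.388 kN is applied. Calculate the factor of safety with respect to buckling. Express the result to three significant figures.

n ≈ 1.20

d_o = 35.0 mm, d_i = 28.5 mm
I = π(d_o⁴ − d_i⁴)/64 = π(35.0⁴ − 28.50⁴)/64 = 4.128×10^4 mm⁴
I = 4.128×10^4 mm⁴ = 4.128×10^-8 m⁴
Effective length L_e = K·L = 2 × 4.83 = 9.660 m
P_cr = π²EI / L_e² = π² × 107×10⁹ × 4.128×10^-8 / 9.660² = 467.1 N
Factor of safety n = P_cr / P = 0.46712 / 0.388 = 1.20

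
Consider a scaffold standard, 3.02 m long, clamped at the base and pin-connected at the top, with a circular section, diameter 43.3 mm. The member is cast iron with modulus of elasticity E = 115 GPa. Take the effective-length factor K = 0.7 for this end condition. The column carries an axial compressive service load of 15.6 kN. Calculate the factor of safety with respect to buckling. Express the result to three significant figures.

n ≈ 2.81

I = πd⁴/64 = π×43.3⁴/64 = 1.726×10^5 mm⁴
I = 1.726×10^5 mm⁴ = 1.726×10^-7 m⁴
Effective length L_e = K·L = 0.7 × 3.02 = 2.114 m
P_cr = π²EI / L_e² = π² × 115×10⁹ × 1.726×10^-7 / 2.114² = 4.382×10^4 N
Factor of safety n = P_cr / P = 43.824 / 15.6 = 2.81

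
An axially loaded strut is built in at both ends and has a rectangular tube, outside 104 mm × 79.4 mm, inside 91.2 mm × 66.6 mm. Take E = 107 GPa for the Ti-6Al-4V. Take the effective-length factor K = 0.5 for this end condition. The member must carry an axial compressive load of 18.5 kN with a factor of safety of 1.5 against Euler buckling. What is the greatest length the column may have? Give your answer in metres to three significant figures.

Weak-axis I_min = (h_o·b_o³ − h_i·b_i³)/12 with b_o = 79.4, b_i = 66.60 mm (shorter outer/inner sides).
I_min = (104×79.4³ − 91.20×66.60³)/12 = 2.093×10^6 mm⁴
I = 2.093×10^-6 m⁴
Required critical load P_cr = n·P = 1.5 × 18.5 = 27.75 kN = 2.775×10^4 N
From P_cr = π²EI/(K·L)²:  L = (1/K)·√(π²EI/P_cr) = (1/0.5)·√(π²×1.07×10^11×2.093×10^-6/2.775×10^4)
L = 17.9 m

L_max ≈ 17.9 m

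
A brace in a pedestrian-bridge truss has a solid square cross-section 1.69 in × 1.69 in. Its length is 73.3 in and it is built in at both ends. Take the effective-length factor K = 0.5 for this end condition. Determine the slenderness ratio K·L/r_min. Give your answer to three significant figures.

λ ≈ 75.1

For a square r = a/√12 = 1.69/√12 = 0.4879 in
L_e = K·L = 0.5 × 73.3 = 36.65 in
λ = L_e / r_min = 36.650 / 0.4879 = 75.1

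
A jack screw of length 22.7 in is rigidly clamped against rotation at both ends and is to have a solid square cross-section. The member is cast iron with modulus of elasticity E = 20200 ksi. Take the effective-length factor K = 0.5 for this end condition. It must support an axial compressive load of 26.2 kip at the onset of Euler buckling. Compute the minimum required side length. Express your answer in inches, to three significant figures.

a ≈ 0.671 in

L_e = K·L = 0.5 × 22.7 = 11.35 in
Required I = P_cr·L_e²/(π²E) = 2.620×10^4 × 11.35² / (π² × 2.02×10^7) = 1.693×10^-2 in⁴
Solid square: I = a⁴/12  ⇒  a = (12I)^(1/4) = (12×1.693×10^-2)^(1/4) = 0.671 in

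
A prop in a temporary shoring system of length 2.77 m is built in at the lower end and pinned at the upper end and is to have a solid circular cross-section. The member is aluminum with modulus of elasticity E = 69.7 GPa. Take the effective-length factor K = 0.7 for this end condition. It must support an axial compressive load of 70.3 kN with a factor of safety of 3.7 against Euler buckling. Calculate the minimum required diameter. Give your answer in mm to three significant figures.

Required P_cr = n·P = 3.7 × 70.3 = 260.1 kN
L_e = K·L = 0.7 × 2.77 = 1.939 m
Required I = P_cr·L_e²/(π²E) = 2.601×10^5 × 1.939² / (π² × 6.97×10^10) = 1.422×10^-6 m⁴
I_req = 1.422×10^6 mm⁴
Solid circle: I = πd⁴/64  ⇒  d = (64I/π)^(1/4) = (64×1.422×10^6/π)^(1/4) = 73.4 mm

d ≈ 73.4 mm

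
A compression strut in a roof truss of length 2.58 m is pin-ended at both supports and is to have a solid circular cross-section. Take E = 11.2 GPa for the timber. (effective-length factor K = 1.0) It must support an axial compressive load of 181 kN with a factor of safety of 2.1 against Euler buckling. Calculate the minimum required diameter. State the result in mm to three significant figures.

d ≈ 147 mm

Required P_cr = n·P = 2.1 × 181 = 380.1 kN
L_e = K·L = 1 × 2.58 = 2.580 m
Required I = P_cr·L_e²/(π²E) = 3.801×10^5 × 2.580² / (π² × 1.12×10^10) = 2.289×10^-5 m⁴
I_req = 2.289×10^7 mm⁴
Solid circle: I = πd⁴/64  ⇒  d = (64I/π)^(1/4) = (64×2.289×10^7/π)^(1/4) = 147 mm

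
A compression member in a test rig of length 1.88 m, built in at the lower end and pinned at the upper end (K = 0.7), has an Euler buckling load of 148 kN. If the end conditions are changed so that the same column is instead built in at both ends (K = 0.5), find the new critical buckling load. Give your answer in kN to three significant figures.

P_cr ≈ 290 kN

P_cr ∝ 1/K², so P_cr,new = P_cr,old × (K_old/K_new)² = 148 × (0.7/0.5)²
= 148 × 1.960 = 290 kN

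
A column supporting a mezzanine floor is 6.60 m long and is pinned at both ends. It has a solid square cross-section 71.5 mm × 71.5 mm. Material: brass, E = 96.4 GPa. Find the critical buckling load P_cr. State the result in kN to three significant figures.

P_cr ≈ 47.6 kN

I = a⁴/12 = 71.5⁴/12 = 2.178×10^6 mm⁴
I = 2.178×10^6 mm⁴ = 2.178×10^-6 m⁴
Effective length L_e = K·L = 1 × 6.60 = 6.600 m
P_cr = π²EI / L_e² = π² × 96.4×10⁹ × 2.178×10^-6 / 6.600² = 4.757×10^4 N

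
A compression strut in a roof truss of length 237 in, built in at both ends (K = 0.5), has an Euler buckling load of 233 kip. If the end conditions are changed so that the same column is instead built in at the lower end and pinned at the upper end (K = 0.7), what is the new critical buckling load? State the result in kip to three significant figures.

P_cr ≈ 119 kip

P_cr ∝ 1/K², so P_cr,new = P_cr,old × (K_old/K_new)² = 233 × (0.5/0.7)²
= 233 × 0.5102 = 119 kip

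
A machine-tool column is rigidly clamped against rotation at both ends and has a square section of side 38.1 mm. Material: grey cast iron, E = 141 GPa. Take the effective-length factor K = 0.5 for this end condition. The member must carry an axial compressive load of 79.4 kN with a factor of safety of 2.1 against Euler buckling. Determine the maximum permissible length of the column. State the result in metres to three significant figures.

I = a⁴/12 = 38.1⁴/12 = 1.756×10^5 mm⁴
I = 1.756×10^-7 m⁴
Required critical load P_cr = n·P = 2.1 × 79.4 = 166.7 kN = 1.667×10^5 N
From P_cr = π²EI/(K·L)²:  L = (1/K)·√(π²EI/P_cr) = (1/0.5)·√(π²×1.41×10^11×1.756×10^-7/1.667×10^5)
L = 2.42 m

L_max ≈ 2.42 m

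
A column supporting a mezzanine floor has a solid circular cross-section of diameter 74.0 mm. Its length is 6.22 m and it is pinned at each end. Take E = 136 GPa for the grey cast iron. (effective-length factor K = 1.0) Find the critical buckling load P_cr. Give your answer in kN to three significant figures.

P_cr ≈ 51.1 kN

I = πd⁴/64 = π×74.0⁴/64 = 1.472×10^6 mm⁴
I = 1.472×10^6 mm⁴ = 1.472×10^-6 m⁴
Effective length L_e = K·L = 1 × 6.22 = 6.220 m
P_cr = π²EI / L_e² = π² × 136×10⁹ × 1.472×10^-6 / 6.220² = 5.107×10^4 N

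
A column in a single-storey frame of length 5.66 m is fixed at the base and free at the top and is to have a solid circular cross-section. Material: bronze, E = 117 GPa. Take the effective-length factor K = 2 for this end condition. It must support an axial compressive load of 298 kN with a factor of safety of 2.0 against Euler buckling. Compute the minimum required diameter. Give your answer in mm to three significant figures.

Required P_cr = n·P = 2.0 × 298 = 596.0 kN
L_e = K·L = 2 × 5.66 = 11.32 m
Required I = P_cr·L_e²/(π²E) = 5.960×10^5 × 11.32² / (π² × 1.17×10^11) = 6.614×10^-5 m⁴
I_req = 6.614×10^7 mm⁴
Solid circle: I = πd⁴/64  ⇒  d = (64I/π)^(1/4) = (64×6.614×10^7/π)^(1/4) = 192 mm

d ≈ 192 mm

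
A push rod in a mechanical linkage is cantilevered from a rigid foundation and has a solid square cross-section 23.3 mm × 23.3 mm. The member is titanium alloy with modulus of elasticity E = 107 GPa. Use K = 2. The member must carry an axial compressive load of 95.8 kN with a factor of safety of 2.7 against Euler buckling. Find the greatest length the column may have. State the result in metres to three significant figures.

I = a⁴/12 = 23.3⁴/12 = 2.456×10^4 mm⁴
I = 2.456×10^-8 m⁴
Required critical load P_cr = n·P = 2.7 × 95.8 = 258.7 kN = 2.587×10^5 N
From P_cr = π²EI/(K·L)²:  L = (1/K)·√(π²EI/P_cr) = (1/2)·√(π²×1.07×10^11×2.456×10^-8/2.587×10^5)
L = 0.158 m

L_max ≈ 0.158 m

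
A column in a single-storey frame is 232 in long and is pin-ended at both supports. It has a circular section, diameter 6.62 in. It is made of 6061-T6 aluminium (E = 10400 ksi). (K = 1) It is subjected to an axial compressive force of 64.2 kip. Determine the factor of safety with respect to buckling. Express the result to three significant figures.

I = πd⁴/64 = π×6.62⁴/64 = 94.28 in⁴
Effective length L_e = K·L = 1 × 232 = 232.0 in
P_cr = π²EI / L_e² = π² × 10400×10³ × 94.28 / 232.0² = 1.798×10^5 lb
Factor of safety n = P_cr / P = 179.79 / 64.2 = 2.80

n ≈ 2.80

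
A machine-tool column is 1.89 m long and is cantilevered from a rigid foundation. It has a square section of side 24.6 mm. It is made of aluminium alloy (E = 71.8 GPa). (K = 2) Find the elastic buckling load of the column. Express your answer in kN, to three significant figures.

P_cr ≈ 1.51 kN

I = a⁴/12 = 24.6⁴/12 = 3.052×10^4 mm⁴
I = 3.052×10^4 mm⁴ = 3.052×10^-8 m⁴
Effective length L_e = K·L = 2 × 1.89 = 3.780 m
P_cr = π²EI / L_e² = π² × 71.8×10⁹ × 3.052×10^-8 / 3.780² = 1.514×10^3 N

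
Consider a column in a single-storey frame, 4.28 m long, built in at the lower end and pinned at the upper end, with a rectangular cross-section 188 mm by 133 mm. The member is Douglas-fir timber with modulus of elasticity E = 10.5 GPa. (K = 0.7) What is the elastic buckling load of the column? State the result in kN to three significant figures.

Buckling occurs about the weak axis: I_min = h·b³/12 with b = 133 mm (the shorter side).
I_min = 188×133³/12 = 3.686×10^7 mm⁴
I = 3.686×10^7 mm⁴ = 3.686×10^-5 m⁴
Effective length L_e = K·L = 0.7 × 4.28 = 2.996 m
P_cr = π²EI / L_e² = π² × 10.5×10⁹ × 3.686×10^-5 / 2.996² = 4.255×10^5 N

P_cr ≈ 426 kN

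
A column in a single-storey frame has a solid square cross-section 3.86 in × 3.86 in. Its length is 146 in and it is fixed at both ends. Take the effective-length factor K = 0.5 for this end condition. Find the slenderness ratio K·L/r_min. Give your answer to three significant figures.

For a square r = a/√12 = 3.86/√12 = 1.114 in
L_e = K·L = 0.5 × 146 = 73.00 in
λ = L_e / r_min = 73.000 / 1.114 = 65.5

λ ≈ 65.5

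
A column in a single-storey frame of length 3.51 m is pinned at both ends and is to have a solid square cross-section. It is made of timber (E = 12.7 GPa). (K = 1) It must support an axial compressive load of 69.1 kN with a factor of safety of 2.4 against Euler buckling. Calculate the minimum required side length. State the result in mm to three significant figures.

a ≈ 118 mm

Required P_cr = n·P = 2.4 × 69.1 = 165.8 kN
L_e = K·L = 1 × 3.51 = 3.510 m
Required I = P_cr·L_e²/(π²E) = 1.658×10^5 × 3.510² / (π² × 1.27×10^10) = 1.630×10^-5 m⁴
I_req = 1.630×10^7 mm⁴
Solid square: I = a⁴/12  ⇒  a = (12I)^(1/4) = (12×1.630×10^7)^(1/4) = 118 mm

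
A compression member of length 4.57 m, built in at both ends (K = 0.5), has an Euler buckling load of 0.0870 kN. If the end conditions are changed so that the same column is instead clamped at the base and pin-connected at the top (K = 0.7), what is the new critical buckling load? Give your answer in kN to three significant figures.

P_cr ∝ 1/K², so P_cr,new = P_cr,old × (K_old/K_new)² = 0.0870 × (0.5/0.7)²
= 0.0870 × 0.5102 = 0.0444 kN

P_cr ≈ 0.0444 kN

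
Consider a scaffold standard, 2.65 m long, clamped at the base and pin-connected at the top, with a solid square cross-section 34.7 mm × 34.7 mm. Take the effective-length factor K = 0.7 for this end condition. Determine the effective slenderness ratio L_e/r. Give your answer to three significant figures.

I = a⁴/12 = 34.7⁴/12 = 1.208×10^5 mm⁴
A = 1.204×10^3 mm²;  r_min = √(I/A) = √(1.208×10^5/1.204×10^3) = 10.02 mm
L_e = K·L = 0.7 × 2.65 m = 1.855 m = 1855.0 mm
λ = L_e / r_min = 1855.0 / 10.02 = 185

λ ≈ 185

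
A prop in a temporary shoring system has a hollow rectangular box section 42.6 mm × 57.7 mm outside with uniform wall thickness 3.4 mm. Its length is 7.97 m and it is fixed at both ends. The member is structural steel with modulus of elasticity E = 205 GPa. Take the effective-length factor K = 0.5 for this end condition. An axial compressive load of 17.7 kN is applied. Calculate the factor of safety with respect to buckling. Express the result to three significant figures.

n ≈ 1.27

Inner dimensions: h_i = 57.7 − 2×3.4 = 50.90 mm, b_i = 42.6 − 2×3.4 = 35.80 mm
Weak-axis I_min = (h_o·b_o³ − h_i·b_i³)/12 with b_o = 42.6, b_i = 35.80 mm (shorter outer/inner sides).
I_min = (57.7×42.6³ − 50.90×35.80³)/12 = 1.771×10^5 mm⁴
I = 1.771×10^5 mm⁴ = 1.771×10^-7 m⁴
Effective length L_e = K·L = 0.5 × 7.97 = 3.985 m
P_cr = π²EI / L_e² = π² × 205×10⁹ × 1.771×10^-7 / 3.985² = 2.256×10^4 N
Factor of safety n = P_cr / P = 22.565 / 17.7 = 1.27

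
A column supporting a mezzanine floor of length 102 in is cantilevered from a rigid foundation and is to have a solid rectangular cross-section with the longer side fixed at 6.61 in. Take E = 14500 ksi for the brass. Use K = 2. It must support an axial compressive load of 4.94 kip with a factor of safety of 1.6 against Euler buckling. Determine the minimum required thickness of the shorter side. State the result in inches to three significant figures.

Required P_cr = n·P = 1.6 × 4.94 = 7.904 kip
L_e = K·L = 2 × 102 = 204.0 in
Required I = P_cr·L_e²/(π²E) = 7.904×10^3 × 204.0² / (π² × 1.45×10^7) = 2.298 in⁴
Rectangle, weak axis: I_min = h·b³/12 with h = 6.61 in fixed  ⇒  b = (12I/h)^(1/3) = 1.61 in

b ≈ 1.61 in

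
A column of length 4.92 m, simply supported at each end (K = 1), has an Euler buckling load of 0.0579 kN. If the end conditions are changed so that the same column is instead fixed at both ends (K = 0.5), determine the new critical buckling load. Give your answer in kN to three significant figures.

P_cr ≈ 0.232 kN

P_cr ∝ 1/K², so P_cr,new = P_cr,old × (K_old/K_new)² = 0.0579 × (1/0.5)²
= 0.0579 × 4.000 = 0.232 kN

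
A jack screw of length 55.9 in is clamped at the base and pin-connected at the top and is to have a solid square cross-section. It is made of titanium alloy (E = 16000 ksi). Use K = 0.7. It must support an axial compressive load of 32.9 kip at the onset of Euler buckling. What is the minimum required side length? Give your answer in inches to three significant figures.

L_e = K·L = 0.7 × 55.9 = 39.13 in
Required I = P_cr·L_e²/(π²E) = 3.290×10^4 × 39.13² / (π² × 1.60×10^7) = 0.3190 in⁴
Solid square: I = a⁴/12  ⇒  a = (12I)^(1/4) = (12×0.3190)^(1/4) = 1.40 in

a ≈ 1.40 in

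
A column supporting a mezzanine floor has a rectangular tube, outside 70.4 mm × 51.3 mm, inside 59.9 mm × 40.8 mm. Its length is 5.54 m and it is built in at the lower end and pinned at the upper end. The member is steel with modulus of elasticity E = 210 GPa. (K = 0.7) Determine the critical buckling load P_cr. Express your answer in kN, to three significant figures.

Weak-axis I_min = (h_o·b_o³ − h_i·b_i³)/12 with b_o = 51.3, b_i = 40.80 mm (shorter outer/inner sides).
I_min = (70.4×51.3³ − 59.90×40.80³)/12 = 4.530×10^5 mm⁴
I = 4.530×10^5 mm⁴ = 4.530×10^-7 m⁴
Effective length L_e = K·L = 0.7 × 5.54 = 3.878 m
P_cr = π²EI / L_e² = π² × 210×10⁹ × 4.530×10^-7 / 3.878² = 6.243×10^4 N

P_cr ≈ 62.4 kN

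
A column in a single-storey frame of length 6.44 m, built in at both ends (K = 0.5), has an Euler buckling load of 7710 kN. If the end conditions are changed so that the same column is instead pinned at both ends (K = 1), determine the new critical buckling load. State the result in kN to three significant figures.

P_cr ≈ 1930 kN

P_cr ∝ 1/K², so P_cr,new = P_cr,old × (K_old/K_new)² = 7710 × (0.5/1)²
= 7710 × 0.2500 = 1930 kN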